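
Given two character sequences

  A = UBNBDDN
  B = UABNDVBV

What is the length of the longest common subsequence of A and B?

Match U [1,1], then B [2,3], then N [3,4], then B [4,7] — 4 characters in the same relative order in both. dp[7][8] = 4 confirms this is the maximum.

4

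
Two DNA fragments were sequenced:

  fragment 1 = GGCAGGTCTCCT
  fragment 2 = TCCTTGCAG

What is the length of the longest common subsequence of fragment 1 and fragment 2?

Let dp[i][j] be the LCS length of the first i bases of fragment 1 and the first j bases of fragment 2. dp[i][j] = dp[i-1][j-1]+1 when the i-th and j-th bases match, else max(dp[i-1][j], dp[i][j-1]).
    ·  T  C  C  T  T  G  C  A  G
 ·  0  0  0  0  0  0  0  0  0  0
 G  0  0  0  0  0  0  1  1  1  1
 G  0  0  0  0  0  0  1  1  1  2
 C  0  0  1  1  1  1  1  2  2  2
 A  0  0  1  1  1  1  1  2  3  3
 G  0  0  1  1  1  1  2  2  3  4
 G  0  0  1  1  1  1  2  2  3  4
 T  0  1  1  1  2  2  2  2  3  4
 C  0  1  2  2  2  2  2  3  3  4
 T  0  1  2  2  3  3  3  3  3  4
 C  0  1  2  3  3  3  3  4  4  4
 C  0  1  2  3  3  3  3  4  4  4
 T  0  1  2  3  4  4  4  4  4  4
dp[12][9] = 4. One LCS (by backtracking along matches): GCAG.

4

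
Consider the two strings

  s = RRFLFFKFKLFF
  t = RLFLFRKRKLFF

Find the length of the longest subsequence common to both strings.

9

Let dp[i][j] be the LCS length of the first i characters of s and the first j characters of t. dp[i][j] = dp[i-1][j-1]+1 when the i-th and j-th characters match, else max(dp[i-1][j], dp[i][j-1]).
    ·  R  L  F  L  F  R  K  R  K  L  F  F
 ·  0  0  0  0  0  0  0  0  0  0  0  0  0
 R  0  1  1  1  1  1  1  1  1  1  1  1  1
 R  0  1  1  1  1  1  2  2  2  2  2  2  2
 F  0  1  1  2  2  2  2  2  2  2  2  3  3
 L  0  1  2  2  3  3  3  3  3  3  3  3  3
 F  0  1  2  3  3  4  4  4  4  4  4  4  4
 F  0  1  2  3  3  4  4  4  4  4  4  5  5
 K  0  1  2  3  3  4  4  5  5  5  5  5  5
 F  0  1  2  3  3  4  4  5  5  5  5  6  6
 K  0  1  2  3  3  4  4  5  5  6  6  6  6
 L  0  1  2  3  4  4  4  5  5  6  7  7  7
 F  0  1  2  3  4  5  5  5  5  6  7  8  8
 F  0  1  2  3  4  5  5  5  5  6  7  8  9
dp[12][12] = 9. One LCS (by backtracking along matches): RFLFKKLFF.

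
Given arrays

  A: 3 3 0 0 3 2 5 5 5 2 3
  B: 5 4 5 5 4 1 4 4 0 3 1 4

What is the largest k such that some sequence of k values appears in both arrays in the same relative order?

Pick 5 (A #7, B #1) → 5 (A #8, B #3) → 5 (A #9, B #4) → 3 (A #11, B #10); all 4 values appear in both, in order. The LCS DP gives dp[11][12] = 4, so this is optimal.

4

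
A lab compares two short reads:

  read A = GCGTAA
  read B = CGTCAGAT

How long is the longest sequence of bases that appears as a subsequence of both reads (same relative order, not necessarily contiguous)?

Match C (read A #2, read B #1); then G (read A #3, read B #2); then T (read A #4, read B #3); then A (read A #5, read B #5); then A (read A #6, read B #7) — 5 bases in the same relative order in both. dp[6][8] = 5 confirms this is the maximum.

5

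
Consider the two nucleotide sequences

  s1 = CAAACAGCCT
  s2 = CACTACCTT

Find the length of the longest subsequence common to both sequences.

7

Taking C (s1 #1, s2 #1), A (s1 #4, s2 #2), C (s1 #5, s2 #3), A (s1 #6, s2 #5), C (s1 #8, s2 #6), C (s1 #9, s2 #7), T (s1 #10, s2 #9) gives a common subsequence of length 7. dp[10][9] = 7 confirms this is the maximum.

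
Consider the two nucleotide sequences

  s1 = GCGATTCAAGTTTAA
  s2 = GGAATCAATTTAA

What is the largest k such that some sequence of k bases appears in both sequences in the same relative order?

12

Pick G [1,1] → G [3,2] → A [4,4] → T [6,5] → C [7,6] → A [8,7] → A [9,8] → T [11,9] → T [12,10] → T [13,11] → A [14,12] → A [15,13]; all 12 bases appear in both, in order. Since dp[15][13] = 12, nothing longer is possible.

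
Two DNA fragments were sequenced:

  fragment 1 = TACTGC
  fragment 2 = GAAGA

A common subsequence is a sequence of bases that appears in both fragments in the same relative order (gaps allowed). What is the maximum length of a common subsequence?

2

Taking A at fragment 1[2]=fragment 2[3]; then G at fragment 1[5]=fragment 2[4] gives a common subsequence of length 2, and the DP table's final entry dp[6][5] is also 2, so no common subsequence is longer.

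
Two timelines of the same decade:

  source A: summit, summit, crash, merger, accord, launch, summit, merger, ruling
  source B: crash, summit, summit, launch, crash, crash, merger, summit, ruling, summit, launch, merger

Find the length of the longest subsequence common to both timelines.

Match summit (source A #1, source B #2), summit (source A #2, source B #3), crash (source A #3, source B #6), merger (source A #4, source B #7), launch (source A #6, source B #11), merger (source A #8, source B #12) — 6 events in the same relative order in both. The LCS DP gives dp[9][12] = 6, so this is optimal.

6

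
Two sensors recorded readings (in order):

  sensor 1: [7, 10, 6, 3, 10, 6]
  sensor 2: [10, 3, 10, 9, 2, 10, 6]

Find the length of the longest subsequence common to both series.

One common subsequence of length 4: 10 [2,1], 3 [4,2], 10 [5,6], 6 [6,7]. dp[6][7] = 4 confirms this is the maximum.

4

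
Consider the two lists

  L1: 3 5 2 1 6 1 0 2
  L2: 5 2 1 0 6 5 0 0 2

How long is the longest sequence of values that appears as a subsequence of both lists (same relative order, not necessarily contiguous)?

One common subsequence of length 6: 5 at L1[2]=L2[1] → 2 at L1[3]=L2[2] → 1 at L1[4]=L2[3] → 6 at L1[5]=L2[5] → 0 at L1[7]=L2[8] → 2 at L1[8]=L2[9]. The LCS DP gives dp[8][9] = 6, so this is optimal.

6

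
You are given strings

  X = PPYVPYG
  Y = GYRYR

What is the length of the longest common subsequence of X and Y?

2

Match Y (X #3, Y #2), Y (X #6, Y #4) — 2 characters in the same relative order in both. The LCS DP gives dp[7][5] = 2, so this is optimal.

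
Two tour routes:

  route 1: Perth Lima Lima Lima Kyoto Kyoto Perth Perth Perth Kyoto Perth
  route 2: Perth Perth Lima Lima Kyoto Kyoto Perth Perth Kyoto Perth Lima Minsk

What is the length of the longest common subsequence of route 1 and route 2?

Pick Perth [1,2], Lima [3,3], Lima [4,4], Kyoto [5,5], Kyoto [6,6], Perth [8,7], Perth [9,8], Kyoto [10,9], Perth [11,10]; all 9 stops appear in both, in order, and the DP table's final entry dp[11][12] is also 9, so no common subsequence is longer.

9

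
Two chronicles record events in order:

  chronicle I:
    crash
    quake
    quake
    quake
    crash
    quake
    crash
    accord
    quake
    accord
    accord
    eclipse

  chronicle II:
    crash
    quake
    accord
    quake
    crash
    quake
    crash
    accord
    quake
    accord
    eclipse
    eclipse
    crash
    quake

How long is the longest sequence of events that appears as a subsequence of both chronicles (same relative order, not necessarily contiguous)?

Taking crash at chronicle I[1]=chronicle II[1], then quake at chronicle I[2]=chronicle II[2], then quake at chronicle I[4]=chronicle II[4], then crash at chronicle I[5]=chronicle II[5], then quake at chronicle I[6]=chronicle II[6], then crash at chronicle I[7]=chronicle II[7], then accord at chronicle I[8]=chronicle II[8], then quake at chronicle I[9]=chronicle II[9], then accord at chronicle I[10]=chronicle II[10], then eclipse at chronicle I[12]=chronicle II[12] gives a common subsequence of length 10. Since dp[12][14] = 10, nothing longer is possible.

10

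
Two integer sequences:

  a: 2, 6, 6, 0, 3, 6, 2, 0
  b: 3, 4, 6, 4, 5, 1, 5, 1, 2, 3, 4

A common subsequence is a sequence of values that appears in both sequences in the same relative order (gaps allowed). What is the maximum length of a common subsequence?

Let dp[i][j] be the LCS length of the first i values of a and the first j values of b. dp[i][j] = dp[i-1][j-1]+1 when the i-th and j-th values match, else max(dp[i-1][j], dp[i][j-1]).
    ·  3  4  6  4  5  1  5  1  2  3  4
 ·  0  0  0  0  0  0  0  0  0  0  0  0
 2  0  0  0  0  0  0  0  0  0  1  1  1
 6  0  0  0  1  1  1  1  1  1  1  1  1
 6  0  0  0  1  1  1  1  1  1  1  1  1
 0  0  0  0  1  1  1  1  1  1  1  1  1
 3  0  1  1  1  1  1  1  1  1  1  2  2
 6  0  1  1  2  2  2  2  2  2  2  2  2
 2  0  1  1  2  2  2  2  2  2  3  3  3
 0  0  1  1  2  2  2  2  2  2  3  3  3
dp[8][11] = 3. One LCS (by backtracking along matches): 3, 6, 2.

3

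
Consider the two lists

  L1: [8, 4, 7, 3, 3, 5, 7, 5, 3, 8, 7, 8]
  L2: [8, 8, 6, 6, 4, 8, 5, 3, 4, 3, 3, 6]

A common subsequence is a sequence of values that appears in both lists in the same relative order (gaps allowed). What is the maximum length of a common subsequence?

Let dp[i][j] be the LCS length of the first i values of L1 and the first j values of L2. dp[i][j] = dp[i-1][j-1]+1 when the i-th and j-th values match, else max(dp[i-1][j], dp[i][j-1]).
    ·  8  8  6  6  4  8  5  3  4  3  3  6
 ·  0  0  0  0  0  0  0  0  0  0  0  0  0
 8  0  1  1  1  1  1  1  1  1  1  1  1  1
 4  0  1  1  1  1  2  2  2  2  2  2  2  2
 7  0  1  1  1  1  2  2  2  2  2  2  2  2
 3  0  1  1  1  1  2  2  2  3  3  3  3  3
 3  0  1  1  1  1  2  2  2  3  3  4  4  4
 5  0  1  1  1  1  2  2  3  3  3  4  4  4
 7  0  1  1  1  1  2  2  3  3  3  4  4  4
 5  0  1  1  1  1  2  2  3  3  3  4  4  4
 3  0  1  1  1  1  2  2  3  4  4  4  5  5
 8  0  1  2  2  2  2  3  3  4  4  4  5  5
 7  0  1  2  2  2  2  3  3  4  4  4  5  5
 8  0  1  2  2  2  2  3  3  4  4  4  5  5
dp[12][12] = 5. One LCS (by backtracking along matches): 8, 4, 3, 3, 3.

5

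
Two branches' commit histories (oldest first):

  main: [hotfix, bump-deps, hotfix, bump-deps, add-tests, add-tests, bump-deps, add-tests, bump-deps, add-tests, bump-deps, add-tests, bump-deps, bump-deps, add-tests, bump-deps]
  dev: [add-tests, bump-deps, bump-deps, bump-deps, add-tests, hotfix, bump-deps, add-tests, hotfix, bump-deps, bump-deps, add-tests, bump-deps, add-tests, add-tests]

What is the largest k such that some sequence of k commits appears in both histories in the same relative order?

10

Pick bump-deps at main[2]=dev[4] → hotfix at main[3]=dev[6] → bump-deps at main[4]=dev[7] → add-tests at main[5]=dev[8] → bump-deps at main[7]=dev[10] → bump-deps at main[9]=dev[11] → add-tests at main[10]=dev[12] → bump-deps at main[11]=dev[13] → add-tests at main[12]=dev[14] → add-tests at main[15]=dev[15]; all 10 commits appear in both, in order, and the DP table's final entry dp[16][15] is also 10, so no common subsequence is longer.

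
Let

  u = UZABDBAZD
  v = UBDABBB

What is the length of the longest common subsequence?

4

Let dp[i][j] be the LCS length of the first i characters of u and the first j characters of v. dp[i][j] = dp[i-1][j-1]+1 when the i-th and j-th characters match, else max(dp[i-1][j], dp[i][j-1]).
    ·  U  B  D  A  B  B  B
 ·  0  0  0  0  0  0  0  0
 U  0  1  1  1  1  1  1  1
 Z  0  1  1  1  1  1  1  1
 A  0  1  1  1  2  2  2  2
 B  0  1  2  2  2  3  3  3
 D  0  1  2  3  3  3  3  3
 B  0  1  2  3  3  4  4  4
 A  0  1  2  3  4  4  4  4
 Z  0  1  2  3  4  4  4  4
 D  0  1  2  3  4  4  4  4
dp[9][7] = 4. One LCS (by backtracking along matches): UABB.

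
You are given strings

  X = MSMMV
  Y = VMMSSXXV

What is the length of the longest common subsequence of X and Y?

Match M [1,3], then S [2,5], then V [5,8] — 3 characters in the same relative order in both. dp[5][8] = 3 confirms this is the maximum.

3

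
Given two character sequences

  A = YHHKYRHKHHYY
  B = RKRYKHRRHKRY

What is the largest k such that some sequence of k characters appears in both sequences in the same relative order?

6

Let dp[i][j] be the LCS length of the first i characters of A and the first j characters of B. dp[i][j] = dp[i-1][j-1]+1 when the i-th and j-th characters match, else max(dp[i-1][j], dp[i][j-1]).
    ·  R  K  R  Y  K  H  R  R  H  K  R  Y
 ·  0  0  0  0  0  0  0  0  0  0  0  0  0
 Y  0  0  0  0  1  1  1  1  1  1  1  1  1
 H  0  0  0  0  1  1  2  2  2  2  2  2  2
 H  0  0  0  0  1  1  2  2  2  3  3  3  3
 K  0  0  1  1  1  2  2  2  2  3  4  4  4
 Y  0  0  1  1  2  2  2  2  2  3  4  4  5
 R  0  1  1  2  2  2  2  3  3  3  4  5  5
 H  0  1  1  2  2  2  3  3  3  4  4  5  5
 K  0  1  2  2  2  3  3  3  3  4  5  5  5
 H  0  1  2  2  2  3  4  4  4  4  5  5  5
 H  0  1  2  2  2  3  4  4  4  5  5  5  5
 Y  0  1  2  2  3  3  4  4  4  5  5  5  6
 Y  0  1  2  2  3  3  4  4  4  5  5  5  6
dp[12][12] = 6. One LCS (by backtracking along matches): YHHKRY.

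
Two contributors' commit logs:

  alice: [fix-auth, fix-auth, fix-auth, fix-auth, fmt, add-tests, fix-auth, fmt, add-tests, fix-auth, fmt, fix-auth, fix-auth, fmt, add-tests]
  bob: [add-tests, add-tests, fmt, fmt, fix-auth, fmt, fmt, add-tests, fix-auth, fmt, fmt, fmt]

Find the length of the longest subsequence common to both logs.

Taking fix-auth at alice[1]=bob[5], fmt at alice[5]=bob[7], add-tests at alice[6]=bob[8], fix-auth at alice[7]=bob[9], fmt at alice[8]=bob[10], fmt at alice[11]=bob[11], fmt at alice[14]=bob[12] gives a common subsequence of length 7. Since dp[15][12] = 7, nothing longer is possible.

7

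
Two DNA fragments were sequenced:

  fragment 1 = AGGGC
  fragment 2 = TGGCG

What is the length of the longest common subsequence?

Let dp[i][j] be the LCS length of the first i bases of fragment 1 and the first j bases of fragment 2. dp[i][j] = dp[i-1][j-1]+1 when the i-th and j-th bases match, else max(dp[i-1][j], dp[i][j-1]).
    ·  T  G  G  C  G
 ·  0  0  0  0  0  0
 A  0  0  0  0  0  0
 G  0  0  1  1  1  1
 G  0  0  1  2  2  2
 G  0  0  1  2  2  3
 C  0  0  1  2  3  3
dp[5][5] = 3. One LCS (by backtracking along matches): GGG.

3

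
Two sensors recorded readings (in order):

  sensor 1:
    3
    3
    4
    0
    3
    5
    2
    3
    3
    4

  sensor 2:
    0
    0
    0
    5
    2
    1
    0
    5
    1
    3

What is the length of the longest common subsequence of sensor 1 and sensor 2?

Pick 0 at sensor 1[4]=sensor 2[3], 5 at sensor 1[6]=sensor 2[4], 2 at sensor 1[7]=sensor 2[5], 3 at sensor 1[9]=sensor 2[10]; all 4 values appear in both, in order. The LCS DP gives dp[10][10] = 4, so this is optimal.

4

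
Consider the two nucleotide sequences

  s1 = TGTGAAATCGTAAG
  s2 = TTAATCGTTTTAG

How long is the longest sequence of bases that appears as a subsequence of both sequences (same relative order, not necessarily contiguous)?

10

Taking T at s1[1]=s2[1], T at s1[3]=s2[2], A at s1[6]=s2[3], A at s1[7]=s2[4], T at s1[8]=s2[5], C at s1[9]=s2[6], G at s1[10]=s2[7], T at s1[11]=s2[11], A at s1[13]=s2[12], G at s1[14]=s2[13] gives a common subsequence of length 10, and the DP table's final entry dp[14][13] is also 10, so no common subsequence is longer.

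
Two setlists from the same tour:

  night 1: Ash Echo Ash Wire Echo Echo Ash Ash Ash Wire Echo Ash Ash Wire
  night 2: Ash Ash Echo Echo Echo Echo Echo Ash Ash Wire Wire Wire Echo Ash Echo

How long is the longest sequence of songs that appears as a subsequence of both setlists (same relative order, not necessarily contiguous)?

9

One common subsequence of length 9: Ash (night 1 #1, night 2 #2), Echo (night 1 #2, night 2 #5), Echo (night 1 #5, night 2 #6), Echo (night 1 #6, night 2 #7), Ash (night 1 #7, night 2 #8), Ash (night 1 #8, night 2 #9), Wire (night 1 #10, night 2 #12), Echo (night 1 #11, night 2 #13), Ash (night 1 #12, night 2 #14), and the DP table's final entry dp[14][15] is also 9, so no common subsequence is longer.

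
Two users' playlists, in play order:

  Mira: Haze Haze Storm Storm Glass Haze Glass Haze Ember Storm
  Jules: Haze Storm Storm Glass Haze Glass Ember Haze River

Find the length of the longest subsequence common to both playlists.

7

Pick Haze at Mira[2]=Jules[1], Storm at Mira[3]=Jules[2], Storm at Mira[4]=Jules[3], Glass at Mira[5]=Jules[4], Haze at Mira[6]=Jules[5], Glass at Mira[7]=Jules[6], Haze at Mira[8]=Jules[8]; all 7 songs appear in both, in order. The LCS DP gives dp[10][9] = 7, so this is optimal.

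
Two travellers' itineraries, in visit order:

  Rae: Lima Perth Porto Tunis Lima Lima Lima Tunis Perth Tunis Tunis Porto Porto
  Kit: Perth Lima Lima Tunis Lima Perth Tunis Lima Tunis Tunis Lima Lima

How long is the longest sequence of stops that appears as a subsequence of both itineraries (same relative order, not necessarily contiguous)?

7

Taking Perth at Rae[2]=Kit[1] → Lima at Rae[5]=Kit[2] → Lima at Rae[6]=Kit[3] → Lima at Rae[7]=Kit[5] → Tunis at Rae[8]=Kit[7] → Tunis at Rae[10]=Kit[9] → Tunis at Rae[11]=Kit[10] gives a common subsequence of length 7. dp[13][12] = 7 confirms this is the maximum.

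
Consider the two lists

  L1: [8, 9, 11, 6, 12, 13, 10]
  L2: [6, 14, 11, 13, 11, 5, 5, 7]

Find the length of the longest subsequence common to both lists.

2

Taking 11 (L1 #3, L2 #3); then 13 (L1 #6, L2 #4) gives a common subsequence of length 2, and the DP table's final entry dp[7][8] is also 2, so no common subsequence is longer.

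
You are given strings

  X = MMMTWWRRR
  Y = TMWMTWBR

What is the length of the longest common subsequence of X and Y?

Taking M at X[1]=Y[2], M at X[3]=Y[4], T at X[4]=Y[5], W at X[5]=Y[6], R at X[9]=Y[8] gives a common subsequence of length 5. dp[9][8] = 5 confirms this is the maximum.

5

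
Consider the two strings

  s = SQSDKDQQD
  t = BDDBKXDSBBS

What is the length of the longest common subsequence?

One common subsequence of length 3: D (s #4, t #3); then K (s #5, t #5); then D (s #6, t #7). dp[9][11] = 3 confirms this is the maximum.

3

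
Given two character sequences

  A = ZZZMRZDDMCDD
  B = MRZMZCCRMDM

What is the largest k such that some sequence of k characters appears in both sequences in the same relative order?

One common subsequence of length 6: M at A[4]=B[1]; then R at A[5]=B[2]; then Z at A[6]=B[3]; then M at A[9]=B[4]; then C at A[10]=B[7]; then D at A[11]=B[10]. The LCS DP gives dp[12][11] = 6, so this is optimal.

6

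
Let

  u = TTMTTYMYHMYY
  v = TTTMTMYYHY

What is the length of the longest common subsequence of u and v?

8

Pick T at u[1]=v[2], T at u[2]=v[3], M at u[3]=v[4], T at u[4]=v[5], Y at u[6]=v[7], Y at u[8]=v[8], H at u[9]=v[9], Y at u[12]=v[10]; all 8 characters appear in both, in order, and the DP table's final entry dp[12][10] is also 8, so no common subsequence is longer.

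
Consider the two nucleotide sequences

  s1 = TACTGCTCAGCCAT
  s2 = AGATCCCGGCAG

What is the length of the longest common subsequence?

7

Taking T (s1 #1, s2 #4); then C (s1 #3, s2 #5); then C (s1 #6, s2 #6); then C (s1 #8, s2 #7); then G (s1 #10, s2 #9); then C (s1 #12, s2 #10); then A (s1 #13, s2 #11) gives a common subsequence of length 7. The LCS DP gives dp[14][12] = 7, so this is optimal.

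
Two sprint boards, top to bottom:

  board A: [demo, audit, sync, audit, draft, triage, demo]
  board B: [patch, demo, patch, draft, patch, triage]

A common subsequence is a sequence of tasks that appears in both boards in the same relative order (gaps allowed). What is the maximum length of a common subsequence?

One common subsequence of length 3: demo [1,2], draft [5,4], triage [6,6]. dp[7][6] = 3 confirms this is the maximum.

3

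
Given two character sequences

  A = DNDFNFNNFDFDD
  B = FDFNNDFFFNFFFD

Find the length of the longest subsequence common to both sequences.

9

Taking D [1,2] → N [2,5] → D [3,6] → F [4,9] → N [5,10] → F [6,11] → F [9,12] → F [11,13] → D [13,14] gives a common subsequence of length 9. The LCS DP gives dp[13][14] = 9, so this is optimal.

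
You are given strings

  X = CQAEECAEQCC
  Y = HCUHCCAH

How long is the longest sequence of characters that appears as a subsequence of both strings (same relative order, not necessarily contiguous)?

3

Let dp[i][j] be the LCS length of the first i characters of X and the first j characters of Y. dp[i][j] = dp[i-1][j-1]+1 when the i-th and j-th characters match, else max(dp[i-1][j], dp[i][j-1]).
    ·  H  C  U  H  C  C  A  H
 ·  0  0  0  0  0  0  0  0  0
 C  0  0  1  1  1  1  1  1  1
 Q  0  0  1  1  1  1  1  1  1
 A  0  0  1  1  1  1  1  2  2
 E  0  0  1  1  1  1  1  2  2
 E  0  0  1  1  1  1  1  2  2
 C  0  0  1  1  1  2  2  2  2
 A  0  0  1  1  1  2  2  3  3
 E  0  0  1  1  1  2  2  3  3
 Q  0  0  1  1  1  2  2  3  3
 C  0  0  1  1  1  2  3  3  3
 C  0  0  1  1  1  2  3  3  3
dp[11][8] = 3. One LCS (by backtracking along matches): CCA.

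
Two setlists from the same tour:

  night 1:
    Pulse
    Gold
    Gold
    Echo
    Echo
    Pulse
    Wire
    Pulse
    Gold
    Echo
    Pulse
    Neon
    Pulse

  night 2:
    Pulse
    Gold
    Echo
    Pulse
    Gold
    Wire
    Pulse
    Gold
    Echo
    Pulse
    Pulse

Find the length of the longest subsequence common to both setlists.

10

One common subsequence of length 10: Pulse at night 1[1]=night 2[1] → Gold at night 1[3]=night 2[2] → Echo at night 1[5]=night 2[3] → Pulse at night 1[6]=night 2[4] → Wire at night 1[7]=night 2[6] → Pulse at night 1[8]=night 2[7] → Gold at night 1[9]=night 2[8] → Echo at night 1[10]=night 2[9] → Pulse at night 1[11]=night 2[10] → Pulse at night 1[13]=night 2[11]. dp[13][11] = 10 confirms this is the maximum.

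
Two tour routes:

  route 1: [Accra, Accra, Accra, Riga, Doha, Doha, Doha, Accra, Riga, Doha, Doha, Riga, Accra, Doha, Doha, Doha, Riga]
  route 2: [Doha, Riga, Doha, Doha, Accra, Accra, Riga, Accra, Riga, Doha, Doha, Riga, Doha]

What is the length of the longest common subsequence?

9

Pick Accra [2,5]; then Accra [3,6]; then Riga [4,7]; then Accra [8,8]; then Riga [9,9]; then Doha [10,10]; then Doha [11,11]; then Riga [12,12]; then Doha [16,13]; all 9 stops appear in both, in order. The LCS DP gives dp[17][13] = 9, so this is optimal.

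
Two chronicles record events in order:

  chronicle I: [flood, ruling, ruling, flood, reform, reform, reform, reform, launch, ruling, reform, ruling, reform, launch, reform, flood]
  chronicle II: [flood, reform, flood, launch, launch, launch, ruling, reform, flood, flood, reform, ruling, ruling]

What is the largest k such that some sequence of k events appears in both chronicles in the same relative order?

Taking flood (chronicle I #1, chronicle II #3), then ruling (chronicle I #2, chronicle II #7), then flood (chronicle I #4, chronicle II #10), then reform (chronicle I #8, chronicle II #11), then ruling (chronicle I #10, chronicle II #12), then ruling (chronicle I #12, chronicle II #13) gives a common subsequence of length 6. dp[16][13] = 6 confirms this is the maximum.

6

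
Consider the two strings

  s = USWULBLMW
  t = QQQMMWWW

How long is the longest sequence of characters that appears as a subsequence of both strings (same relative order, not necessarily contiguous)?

2

Taking W [3,7]; then W [9,8] gives a common subsequence of length 2. The LCS DP gives dp[9][8] = 2, so this is optimal.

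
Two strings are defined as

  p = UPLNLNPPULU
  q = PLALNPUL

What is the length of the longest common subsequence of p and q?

7

Let dp[i][j] be the LCS length of the first i characters of p and the first j characters of q. dp[i][j] = dp[i-1][j-1]+1 when the i-th and j-th characters match, else max(dp[i-1][j], dp[i][j-1]).
    ·  P  L  A  L  N  P  U  L
 ·  0  0  0  0  0  0  0  0  0
 U  0  0  0  0  0  0  0  1  1
 P  0  1  1  1  1  1  1  1  1
 L  0  1  2  2  2  2  2  2  2
 N  0  1  2  2  2  3  3  3  3
 L  0  1  2  2  3  3  3  3  4
 N  0  1  2  2  3  4  4  4  4
 P  0  1  2  2  3  4  5  5  5
 P  0  1  2  2  3  4  5  5  5
 U  0  1  2  2  3  4  5  6  6
 L  0  1  2  2  3  4  5  6  7
 U  0  1  2  2  3  4  5  6  7
dp[11][8] = 7. One LCS (by backtracking along matches): PLLNPUL.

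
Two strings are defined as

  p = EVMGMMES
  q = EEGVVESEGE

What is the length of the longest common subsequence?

4

Match E (p #1, q #2), V (p #2, q #5), G (p #4, q #9), E (p #7, q #10) — 4 characters in the same relative order in both. dp[8][10] = 4 confirms this is the maximum.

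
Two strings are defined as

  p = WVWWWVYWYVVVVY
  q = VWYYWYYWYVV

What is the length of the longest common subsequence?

8

Pick V [2,1]; then W [3,2]; then W [4,5]; then Y [7,7]; then W [8,8]; then Y [9,9]; then V [12,10]; then V [13,11]; all 8 characters appear in both, in order, and the DP table's final entry dp[14][11] is also 8, so no common subsequence is longer.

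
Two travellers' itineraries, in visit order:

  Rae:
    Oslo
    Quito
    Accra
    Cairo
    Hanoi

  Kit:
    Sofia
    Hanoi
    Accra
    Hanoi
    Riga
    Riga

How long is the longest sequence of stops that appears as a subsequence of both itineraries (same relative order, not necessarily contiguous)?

2

Match Accra [3,3] → Hanoi [5,4] — 2 stops in the same relative order in both. Since dp[5][6] = 2, nothing longer is possible.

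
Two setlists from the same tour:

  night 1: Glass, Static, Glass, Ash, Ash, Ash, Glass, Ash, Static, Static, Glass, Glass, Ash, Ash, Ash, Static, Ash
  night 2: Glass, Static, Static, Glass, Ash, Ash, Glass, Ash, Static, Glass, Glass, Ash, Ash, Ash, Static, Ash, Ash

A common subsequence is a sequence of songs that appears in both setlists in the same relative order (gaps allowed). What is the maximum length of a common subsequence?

Match Glass at night 1[1]=night 2[1]; then Static at night 1[2]=night 2[3]; then Glass at night 1[3]=night 2[4]; then Ash at night 1[5]=night 2[5]; then Ash at night 1[6]=night 2[6]; then Glass at night 1[7]=night 2[7]; then Ash at night 1[8]=night 2[8]; then Static at night 1[10]=night 2[9]; then Glass at night 1[11]=night 2[10]; then Glass at night 1[12]=night 2[11]; then Ash at night 1[13]=night 2[12]; then Ash at night 1[14]=night 2[13]; then Ash at night 1[15]=night 2[14]; then Static at night 1[16]=night 2[15]; then Ash at night 1[17]=night 2[17] — 15 songs in the same relative order in both, and the DP table's final entry dp[17][17] is also 15, so no common subsequence is longer.

15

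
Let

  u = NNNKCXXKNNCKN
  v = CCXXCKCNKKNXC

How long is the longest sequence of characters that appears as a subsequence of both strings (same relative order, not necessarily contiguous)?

Taking C at u[5]=v[2], X at u[6]=v[3], X at u[7]=v[4], K at u[8]=v[6], N at u[9]=v[8], N at u[10]=v[11], C at u[11]=v[13] gives a common subsequence of length 7. dp[13][13] = 7 confirms this is the maximum.

7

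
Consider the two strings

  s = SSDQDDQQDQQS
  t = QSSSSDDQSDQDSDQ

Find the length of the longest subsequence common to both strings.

Match S [1,4]; then S [2,5]; then D [3,7]; then Q [4,8]; then D [5,10]; then D [6,12]; then D [9,14]; then Q [11,15] — 8 characters in the same relative order in both. dp[12][15] = 8 confirms this is the maximum.

8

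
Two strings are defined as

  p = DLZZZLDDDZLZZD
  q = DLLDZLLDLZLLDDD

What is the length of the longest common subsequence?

Match D [1,1]; then L [2,3]; then Z [3,5]; then Z [4,10]; then L [6,12]; then D [8,13]; then D [9,14]; then D [14,15] — 8 characters in the same relative order in both, and the DP table's final entry dp[14][15] is also 8, so no common subsequence is longer.

8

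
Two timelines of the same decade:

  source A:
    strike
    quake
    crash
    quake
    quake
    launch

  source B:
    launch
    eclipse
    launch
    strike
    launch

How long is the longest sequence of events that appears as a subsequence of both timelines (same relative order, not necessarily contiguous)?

Match strike (source A #1, source B #4) → launch (source A #6, source B #5) — 2 events in the same relative order in both, and the DP table's final entry dp[6][5] is also 2, so no common subsequence is longer.

2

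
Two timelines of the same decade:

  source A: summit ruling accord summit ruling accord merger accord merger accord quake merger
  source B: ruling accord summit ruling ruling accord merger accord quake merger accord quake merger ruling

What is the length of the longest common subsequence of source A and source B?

11

Match ruling at source A[2]=source B[1], accord at source A[3]=source B[2], summit at source A[4]=source B[3], ruling at source A[5]=source B[5], accord at source A[6]=source B[6], merger at source A[7]=source B[7], accord at source A[8]=source B[8], merger at source A[9]=source B[10], accord at source A[10]=source B[11], quake at source A[11]=source B[12], merger at source A[12]=source B[13] — 11 events in the same relative order in both. Since dp[12][14] = 11, nothing longer is possible.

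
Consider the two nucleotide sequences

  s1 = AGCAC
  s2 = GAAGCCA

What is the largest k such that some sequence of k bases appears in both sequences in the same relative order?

4

Pick A (s1 #1, s2 #3), G (s1 #2, s2 #4), C (s1 #3, s2 #6), A (s1 #4, s2 #7); all 4 bases appear in both, in order. The LCS DP gives dp[5][7] = 4, so this is optimal.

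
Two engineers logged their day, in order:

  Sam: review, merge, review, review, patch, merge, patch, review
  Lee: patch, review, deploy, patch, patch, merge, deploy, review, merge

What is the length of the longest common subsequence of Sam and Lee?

Match review at Sam[1]=Lee[2]; then merge at Sam[2]=Lee[6]; then review at Sam[4]=Lee[8]; then merge at Sam[6]=Lee[9] — 4 tasks in the same relative order in both, and the DP table's final entry dp[8][9] is also 4, so no common subsequence is longer.

4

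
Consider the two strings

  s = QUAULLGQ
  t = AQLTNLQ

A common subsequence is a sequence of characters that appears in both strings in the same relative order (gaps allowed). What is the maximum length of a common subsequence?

One common subsequence of length 4: Q (s #1, t #2) → L (s #5, t #3) → L (s #6, t #6) → Q (s #8, t #7). dp[8][7] = 4 confirms this is the maximum.

4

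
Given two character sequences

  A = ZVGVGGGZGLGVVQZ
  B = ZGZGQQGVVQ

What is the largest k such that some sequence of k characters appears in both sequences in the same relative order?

8

One common subsequence of length 8: Z at A[1]=B[1], G at A[7]=B[2], Z at A[8]=B[3], G at A[9]=B[4], G at A[11]=B[7], V at A[12]=B[8], V at A[13]=B[9], Q at A[14]=B[10]. The LCS DP gives dp[15][10] = 8, so this is optimal.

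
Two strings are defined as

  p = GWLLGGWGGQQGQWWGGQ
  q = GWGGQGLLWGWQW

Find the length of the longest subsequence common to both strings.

Taking G (p #6, q #1); then W (p #7, q #2); then G (p #8, q #3); then G (p #9, q #4); then Q (p #11, q #5); then G (p #12, q #6); then W (p #14, q #9); then W (p #15, q #11); then Q (p #18, q #12) gives a common subsequence of length 9. Since dp[18][13] = 9, nothing longer is possible.

9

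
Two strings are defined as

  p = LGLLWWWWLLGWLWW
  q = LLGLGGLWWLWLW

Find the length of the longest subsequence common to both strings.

Pick L (p #1, q #2), G (p #2, q #3), L (p #3, q #4), L (p #4, q #7), W (p #7, q #8), W (p #8, q #9), L (p #10, q #10), W (p #12, q #11), L (p #13, q #12), W (p #15, q #13); all 10 characters appear in both, in order. The LCS DP gives dp[15][13] = 10, so this is optimal.

10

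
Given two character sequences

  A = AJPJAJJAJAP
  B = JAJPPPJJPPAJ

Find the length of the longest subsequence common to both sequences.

7

Let dp[i][j] be the LCS length of the first i characters of A and the first j characters of B. dp[i][j] = dp[i-1][j-1]+1 when the i-th and j-th characters match, else max(dp[i-1][j], dp[i][j-1]).
    ·  J  A  J  P  P  P  J  J  P  P  A  J
 ·  0  0  0  0  0  0  0  0  0  0  0  0  0
 A  0  0  1  1  1  1  1  1  1  1  1  1  1
 J  0  1  1  2  2  2  2  2  2  2  2  2  2
 P  0  1  1  2  3  3  3  3  3  3  3  3  3
 J  0  1  1  2  3  3  3  4  4  4  4  4  4
 A  0  1  2  2  3  3  3  4  4  4  4  5  5
 J  0  1  2  3  3  3  3  4  5  5  5  5  6
 J  0  1  2  3  3  3  3  4  5  5  5  5  6
 A  0  1  2  3  3  3  3  4  5  5  5  6  6
 J  0  1  2  3  3  3  3  4  5  5  5  6  7
 A  0  1  2  3  3  3  3  4  5  5  5  6  7
 P  0  1  2  3  4  4  4  4  5  6  6  6  7
dp[11][12] = 7. One LCS (by backtracking along matches): AJPJJAJ.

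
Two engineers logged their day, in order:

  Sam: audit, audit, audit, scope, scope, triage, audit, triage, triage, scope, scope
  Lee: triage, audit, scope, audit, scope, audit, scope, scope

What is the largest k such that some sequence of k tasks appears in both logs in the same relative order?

Match audit (Sam #1, Lee #2), then audit (Sam #3, Lee #4), then scope (Sam #5, Lee #5), then audit (Sam #7, Lee #6), then scope (Sam #10, Lee #7), then scope (Sam #11, Lee #8) — 6 tasks in the same relative order in both, and the DP table's final entry dp[11][8] is also 6, so no common subsequence is longer.

6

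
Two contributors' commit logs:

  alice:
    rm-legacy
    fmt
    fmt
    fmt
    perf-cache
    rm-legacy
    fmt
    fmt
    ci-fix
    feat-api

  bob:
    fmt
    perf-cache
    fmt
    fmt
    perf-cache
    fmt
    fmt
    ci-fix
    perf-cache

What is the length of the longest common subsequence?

One common subsequence of length 7: fmt (alice #2, bob #1), fmt (alice #3, bob #3), fmt (alice #4, bob #4), perf-cache (alice #5, bob #5), fmt (alice #7, bob #6), fmt (alice #8, bob #7), ci-fix (alice #9, bob #8). Since dp[10][9] = 7, nothing longer is possible.

7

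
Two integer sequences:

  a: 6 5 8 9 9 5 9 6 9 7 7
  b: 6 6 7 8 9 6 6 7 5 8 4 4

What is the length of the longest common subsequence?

Let dp[i][j] be the LCS length of the first i values of a and the first j values of b. dp[i][j] = dp[i-1][j-1]+1 when the i-th and j-th values match, else max(dp[i-1][j], dp[i][j-1]).
    ·  6  6  7  8  9  6  6  7  5  8  4  4
 ·  0  0  0  0  0  0  0  0  0  0  0  0  0
 6  0  1  1  1  1  1  1  1  1  1  1  1  1
 5  0  1  1  1  1  1  1  1  1  2  2  2  2
 8  0  1  1  1  2  2  2  2  2  2  3  3  3
 9  0  1  1  1  2  3  3  3  3  3  3  3  3
 9  0  1  1  1  2  3  3  3  3  3  3  3  3
 5  0  1  1  1  2  3  3  3  3  4  4  4  4
 9  0  1  1  1  2  3  3  3  3  4  4  4  4
 6  0  1  2  2  2  3  4  4  4  4  4  4  4
 9  0  1  2  2  2  3  4  4  4  4  4  4  4
 7  0  1  2  3  3  3  4  4  5  5  5  5  5
 7  0  1  2  3  3  3  4  4  5  5  5  5  5
dp[11][12] = 5. One LCS (by backtracking along matches): 6, 8, 9, 6, 7.

5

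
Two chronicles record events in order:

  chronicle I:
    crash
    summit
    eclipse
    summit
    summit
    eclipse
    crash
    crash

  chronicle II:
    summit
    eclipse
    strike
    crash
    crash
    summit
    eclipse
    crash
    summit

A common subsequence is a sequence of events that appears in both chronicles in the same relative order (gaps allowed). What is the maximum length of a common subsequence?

5

Taking summit [2,1], then eclipse [3,2], then summit [5,6], then eclipse [6,7], then crash [7,8] gives a common subsequence of length 5. dp[8][9] = 5 confirms this is the maximum.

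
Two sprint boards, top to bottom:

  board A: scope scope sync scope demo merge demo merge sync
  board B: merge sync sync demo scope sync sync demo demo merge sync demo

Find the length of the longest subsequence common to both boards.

Pick scope at board A[1]=board B[5], sync at board A[3]=board B[7], demo at board A[5]=board B[8], demo at board A[7]=board B[9], merge at board A[8]=board B[10], sync at board A[9]=board B[11]; all 6 tasks appear in both, in order. The LCS DP gives dp[9][12] = 6, so this is optimal.

6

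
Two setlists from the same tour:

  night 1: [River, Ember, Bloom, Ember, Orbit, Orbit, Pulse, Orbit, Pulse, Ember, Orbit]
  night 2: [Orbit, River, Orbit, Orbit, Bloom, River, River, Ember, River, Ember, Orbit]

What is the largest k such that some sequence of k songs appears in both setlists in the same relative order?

5

One common subsequence of length 5: River (night 1 #1, night 2 #2) → Bloom (night 1 #3, night 2 #5) → Ember (night 1 #4, night 2 #8) → Ember (night 1 #10, night 2 #10) → Orbit (night 1 #11, night 2 #11). dp[11][11] = 5 confirms this is the maximum.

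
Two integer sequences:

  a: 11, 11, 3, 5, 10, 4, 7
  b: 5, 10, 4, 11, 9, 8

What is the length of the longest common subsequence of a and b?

Taking 5 [4,1] → 10 [5,2] → 4 [6,3] gives a common subsequence of length 3. dp[7][6] = 3 confirms this is the maximum.

3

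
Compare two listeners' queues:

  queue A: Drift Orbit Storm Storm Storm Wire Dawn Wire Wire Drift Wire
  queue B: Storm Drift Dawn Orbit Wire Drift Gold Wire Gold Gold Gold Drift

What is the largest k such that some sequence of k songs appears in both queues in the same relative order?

One common subsequence of length 5: Drift at queue A[1]=queue B[2] → Orbit at queue A[2]=queue B[4] → Wire at queue A[6]=queue B[5] → Wire at queue A[8]=queue B[8] → Drift at queue A[10]=queue B[12]. Since dp[11][12] = 5, nothing longer is possible.

5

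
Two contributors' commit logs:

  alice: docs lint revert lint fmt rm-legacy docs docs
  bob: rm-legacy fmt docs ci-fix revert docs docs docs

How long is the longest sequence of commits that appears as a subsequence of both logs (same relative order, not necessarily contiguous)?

Pick docs (alice #1, bob #3); then revert (alice #3, bob #5); then docs (alice #7, bob #7); then docs (alice #8, bob #8); all 4 commits appear in both, in order. dp[8][8] = 4 confirms this is the maximum.

4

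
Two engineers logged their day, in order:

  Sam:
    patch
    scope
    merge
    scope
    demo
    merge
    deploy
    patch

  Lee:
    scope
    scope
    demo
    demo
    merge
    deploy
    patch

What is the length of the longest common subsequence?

6

Match scope at Sam[2]=Lee[1]; then scope at Sam[4]=Lee[2]; then demo at Sam[5]=Lee[4]; then merge at Sam[6]=Lee[5]; then deploy at Sam[7]=Lee[6]; then patch at Sam[8]=Lee[7] — 6 tasks in the same relative order in both. dp[8][7] = 6 confirms this is the maximum.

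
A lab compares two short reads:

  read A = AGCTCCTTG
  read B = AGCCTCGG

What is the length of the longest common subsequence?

Let dp[i][j] be the LCS length of the first i bases of read A and the first j bases of read B. dp[i][j] = dp[i-1][j-1]+1 when the i-th and j-th bases match, else max(dp[i-1][j], dp[i][j-1]).
    ·  A  G  C  C  T  C  G  G
 ·  0  0  0  0  0  0  0  0  0
 A  0  1  1  1  1  1  1  1  1
 G  0  1  2  2  2  2  2  2  2
 C  0  1  2  3  3  3  3  3  3
 T  0  1  2  3  3  4  4  4  4
 C  0  1  2  3  4  4  5  5  5
 C  0  1  2  3  4  4  5  5  5
 T  0  1  2  3  4  5  5  5  5
 T  0  1  2  3  4  5  5  5  5
 G  0  1  2  3  4  5  5  6  6
dp[9][8] = 6. One LCS (by backtracking along matches): AGCTCG.

6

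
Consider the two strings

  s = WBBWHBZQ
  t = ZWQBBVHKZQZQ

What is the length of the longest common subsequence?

6

Let dp[i][j] be the LCS length of the first i characters of s and the first j characters of t. dp[i][j] = dp[i-1][j-1]+1 when the i-th and j-th characters match, else max(dp[i-1][j], dp[i][j-1]).
    ·  Z  W  Q  B  B  V  H  K  Z  Q  Z  Q
 ·  0  0  0  0  0  0  0  0  0  0  0  0  0
 W  0  0  1  1  1  1  1  1  1  1  1  1  1
 B  0  0  1  1  2  2  2  2  2  2  2  2  2
 B  0  0  1  1  2  3  3  3  3  3  3  3  3
 W  0  0  1  1  2  3  3  3  3  3  3  3  3
 H  0  0  1  1  2  3  3  4  4  4  4  4  4
 B  0  0  1  1  2  3  3  4  4  4  4  4  4
 Z  0  1  1  1  2  3  3  4  4  5  5  5  5
 Q  0  1  1  2  2  3  3  4  4  5  6  6  6
dp[8][12] = 6. One LCS (by backtracking along matches): WBBHZQ.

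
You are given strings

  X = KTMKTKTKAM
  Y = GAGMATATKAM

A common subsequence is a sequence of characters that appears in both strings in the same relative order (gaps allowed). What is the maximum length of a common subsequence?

One common subsequence of length 6: M (X #3, Y #4); then T (X #5, Y #6); then T (X #7, Y #8); then K (X #8, Y #9); then A (X #9, Y #10); then M (X #10, Y #11). The LCS DP gives dp[10][11] = 6, so this is optimal.

6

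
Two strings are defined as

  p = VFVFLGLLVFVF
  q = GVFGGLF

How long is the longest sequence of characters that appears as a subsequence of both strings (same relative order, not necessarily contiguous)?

One common subsequence of length 5: V at p[1]=q[2] → F at p[2]=q[3] → G at p[6]=q[5] → L at p[8]=q[6] → F at p[12]=q[7]. dp[12][7] = 5 confirms this is the maximum.

5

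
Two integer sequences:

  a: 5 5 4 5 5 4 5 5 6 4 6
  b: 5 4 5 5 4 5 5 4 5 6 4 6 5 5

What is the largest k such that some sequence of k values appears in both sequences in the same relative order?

10

Pick 5 (a #1, b #3); then 5 (a #2, b #4); then 4 (a #3, b #5); then 5 (a #4, b #6); then 5 (a #5, b #7); then 4 (a #6, b #8); then 5 (a #8, b #9); then 6 (a #9, b #10); then 4 (a #10, b #11); then 6 (a #11, b #12); all 10 values appear in both, in order. The LCS DP gives dp[11][14] = 10, so this is optimal.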